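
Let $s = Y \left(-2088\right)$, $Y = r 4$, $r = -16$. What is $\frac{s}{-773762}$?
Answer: $- \frac{66816}{386881} \approx -0.1727$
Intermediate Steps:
$Y = -64$ ($Y = \left(-16\right) 4 = -64$)
$s = 133632$ ($s = \left(-64\right) \left(-2088\right) = 133632$)
$\frac{s}{-773762} = \frac{133632}{-773762} = 133632 \left(- \frac{1}{773762}\right) = - \frac{66816}{386881}$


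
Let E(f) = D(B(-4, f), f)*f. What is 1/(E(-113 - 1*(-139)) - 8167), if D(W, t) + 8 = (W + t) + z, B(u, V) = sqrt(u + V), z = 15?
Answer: -7309/53406609 - 26*sqrt(22)/53406609 ≈ -0.00013914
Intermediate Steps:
B(u, V) = sqrt(V + u)
D(W, t) = 7 + W + t (D(W, t) = -8 + ((W + t) + 15) = -8 + (15 + W + t) = 7 + W + t)
E(f) = f*(7 + f + sqrt(-4 + f)) (E(f) = (7 + sqrt(f - 4) + f)*f = (7 + sqrt(-4 + f) + f)*f = (7 + f + sqrt(-4 + f))*f = f*(7 + f + sqrt(-4 + f)))
1/(E(-113 - 1*(-139)) - 8167) = 1/((-113 - 1*(-139))*(7 + (-113 - 1*(-139)) + sqrt(-4 + (-113 - 1*(-139)))) - 8167) = 1/((-113 + 139)*(7 + (-113 + 139) + sqrt(-4 + (-113 + 139))) - 8167) = 1/(26*(7 + 26 + sqrt(-4 + 26)) - 8167) = 1/(26*(7 + 26 + sqrt(22)) - 8167) = 1/(26*(33 + sqrt(22)) - 8167) = 1/((858 + 26*sqrt(22)) - 8167) = 1/(-7309 + 26*sqrt(22))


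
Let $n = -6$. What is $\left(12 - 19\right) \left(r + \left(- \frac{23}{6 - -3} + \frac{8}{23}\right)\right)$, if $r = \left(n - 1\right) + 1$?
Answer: $\frac{11893}{207} \approx 57.454$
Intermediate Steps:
$r = -6$ ($r = \left(-6 - 1\right) + 1 = -7 + 1 = -6$)
$\left(12 - 19\right) \left(r + \left(- \frac{23}{6 - -3} + \frac{8}{23}\right)\right) = \left(12 - 19\right) \left(-6 + \left(- \frac{23}{6 - -3} + \frac{8}{23}\right)\right) = - 7 \left(-6 + \left(- \frac{23}{6 + 3} + 8 \cdot \frac{1}{23}\right)\right) = - 7 \left(-6 + \left(- \frac{23}{9} + \frac{8}{23}\right)\right) = - 7 \left(-6 - \frac{457}{207}\right) = \left(-7\right) \left(- \frac{1699}{207}\right) = \frac{11893}{207}$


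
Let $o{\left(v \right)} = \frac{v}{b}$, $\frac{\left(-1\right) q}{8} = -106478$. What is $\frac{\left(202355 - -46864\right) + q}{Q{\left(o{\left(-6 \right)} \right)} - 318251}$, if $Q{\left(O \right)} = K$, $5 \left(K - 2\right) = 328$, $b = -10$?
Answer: $- \frac{5505215}{1590917} \approx -3.4604$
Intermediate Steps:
$q = 851824$ ($q = \left(-8\right) \left(-106478\right) = 851824$)
$K = \frac{338}{5}$ ($K = 2 + \frac{1}{5} \cdot 328 = 2 + \frac{328}{5} = \frac{338}{5} \approx 67.6$)
$o{\left(v \right)} = - \frac{v}{10}$ ($o{\left(v \right)} = \frac{v}{-10} = v \left(- \frac{1}{10}\right) = - \frac{v}{10}$)
$Q{\left(O \right)} = \frac{338}{5}$
$\frac{\left(202355 - -46864\right) + q}{Q{\left(o{\left(-6 \right)} \right)} - 318251} = \frac{\left(202355 - -46864\right) + 851824}{\frac{338}{5} - 318251} = \frac{\left(202355 + 46864\right) + 851824}{- \frac{1590917}{5}} = \left(249219 + 851824\right) \left(- \frac{5}{1590917}\right) = 1101043 \left(- \frac{5}{1590917}\right) = - \frac{5505215}{1590917}$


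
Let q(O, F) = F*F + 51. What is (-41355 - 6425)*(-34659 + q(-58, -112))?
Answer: 1054217920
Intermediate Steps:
q(O, F) = 51 + F**2 (q(O, F) = F**2 + 51 = 51 + F**2)
(-41355 - 6425)*(-34659 + q(-58, -112)) = (-41355 - 6425)*(-34659 + (51 + (-112)**2)) = -47780*(-34659 + (51 + 12544)) = -47780*(-34659 + 12595) = -47780*(-22064) = 1054217920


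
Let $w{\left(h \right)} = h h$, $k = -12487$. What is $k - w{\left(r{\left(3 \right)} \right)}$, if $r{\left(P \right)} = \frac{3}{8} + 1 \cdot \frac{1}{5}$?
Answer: $- \frac{19979729}{1600} \approx -12487.0$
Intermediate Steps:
$r{\left(P \right)} = \frac{23}{40}$ ($r{\left(P \right)} = 3 \cdot \frac{1}{8} + 1 \cdot \frac{1}{5} = \frac{3}{8} + \frac{1}{5} = \frac{23}{40}$)
$w{\left(h \right)} = h^{2}$
$k - w{\left(r{\left(3 \right)} \right)} = -12487 - \left(\frac{23}{40}\right)^{2} = -12487 - \frac{529}{1600} = - \frac{19979729}{1600}$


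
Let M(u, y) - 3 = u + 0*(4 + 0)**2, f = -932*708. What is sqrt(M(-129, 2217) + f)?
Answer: I*sqrt(659982) ≈ 812.39*I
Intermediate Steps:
f = -659856
M(u, y) = 3 + u (M(u, y) = 3 + (u + 0*(4 + 0)**2) = 3 + (u + 0*4**2) = 3 + (u + 0*16) = 3 + (u + 0) = 3 + u)
sqrt(M(-129, 2217) + f) = sqrt((3 - 129) - 659856) = sqrt(-126 - 659856) = sqrt(-659982) = I*sqrt(659982)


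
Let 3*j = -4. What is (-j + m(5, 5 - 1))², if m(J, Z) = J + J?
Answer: 1156/9 ≈ 128.44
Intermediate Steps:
j = -4/3 (j = (⅓)*(-4) = -4/3 ≈ -1.3333)
m(J, Z) = 2*J
(-j + m(5, 5 - 1))² = (-1*(-4/3) + 2*5)² = (4/3 + 10)² = (34/3)² = 1156/9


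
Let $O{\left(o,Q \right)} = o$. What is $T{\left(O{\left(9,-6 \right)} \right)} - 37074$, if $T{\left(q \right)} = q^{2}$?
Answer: $-36993$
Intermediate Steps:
$T{\left(O{\left(9,-6 \right)} \right)} - 37074 = 9^{2} - 37074 = 81 - 37074 = -36993$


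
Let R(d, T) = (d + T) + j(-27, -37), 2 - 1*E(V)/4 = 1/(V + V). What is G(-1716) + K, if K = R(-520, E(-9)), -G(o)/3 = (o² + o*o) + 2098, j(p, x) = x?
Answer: -159073009/9 ≈ -1.7675e+7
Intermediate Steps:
E(V) = 8 - 2/V (E(V) = 8 - 4/(V + V) = 8 - 4*1/(2*V) = 8 - 2/V)
G(o) = -6294 - 6*o² (G(o) = -3*((o² + o*o) + 2098) = -3*((o² + o²) + 2098) = -3*(2*o² + 2098) = -3*(2098 + 2*o²) = -6294 - 6*o²)
R(d, T) = -37 + T + d (R(d, T) = (d + T) - 37 = (T + d) - 37 = -37 + T + d)
K = -4939/9 (K = -37 + (8 - 2/(-9)) - 520 = -37 + (8 - 2*(-⅑)) - 520 = -37 + (8 + 2/9) - 520 = -37 + 74/9 - 520 = -4939/9 ≈ -548.78)
G(-1716) + K = (-6294 - 6*(-1716)²) - 4939/9 = (-6294 - 6*2944656) - 4939/9 = (-6294 - 17667936) - 4939/9 = -17674230 - 4939/9 = -159073009/9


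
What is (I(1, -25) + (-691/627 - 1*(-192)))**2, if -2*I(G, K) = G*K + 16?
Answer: 60039210841/1572516 ≈ 38180.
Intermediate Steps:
I(G, K) = -8 - G*K/2 (I(G, K) = -(G*K + 16)/2 = -(16 + G*K)/2 = -8 - G*K/2)
(I(1, -25) + (-691/627 - 1*(-192)))**2 = ((-8 - 1/2*1*(-25)) + (-691/627 - 1*(-192)))**2 = ((-8 + 25/2) + (-691*1/627 + 192))**2 = (9/2 + (-691/627 + 192))**2 = (9/2 + 119693/627)**2 = (245029/1254)**2 = 60039210841/1572516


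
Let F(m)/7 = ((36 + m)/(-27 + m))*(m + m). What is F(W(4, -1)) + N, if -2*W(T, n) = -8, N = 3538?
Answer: 79134/23 ≈ 3440.6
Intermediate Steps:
W(T, n) = 4 (W(T, n) = -½*(-8) = 4)
F(m) = 14*m*(36 + m)/(-27 + m) (F(m) = 7*(((36 + m)/(-27 + m))*(m + m)) = 7*(((36 + m)/(-27 + m))*(2*m)) = 7*(2*m*(36 + m)/(-27 + m)) = 14*m*(36 + m)/(-27 + m))
F(W(4, -1)) + N = 14*4*(36 + 4)/(-27 + 4) + 3538 = 14*4*40/(-23) + 3538 = 14*4*(-1/23)*40 + 3538 = -2240/23 + 3538 = 79134/23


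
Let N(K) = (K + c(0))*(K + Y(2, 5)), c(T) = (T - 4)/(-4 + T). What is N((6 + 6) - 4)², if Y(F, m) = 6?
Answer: 15876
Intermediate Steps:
c(T) = 1 (c(T) = (-4 + T)/(-4 + T) = 1)
N(K) = (1 + K)*(6 + K) (N(K) = (K + 1)*(K + 6) = (1 + K)*(6 + K))
N((6 + 6) - 4)² = (6 + ((6 + 6) - 4)² + 7*((6 + 6) - 4))² = (6 + (12 - 4)² + 7*(12 - 4))² = (6 + 8² + 7*8)² = (6 + 64 + 56)² = 126² = 15876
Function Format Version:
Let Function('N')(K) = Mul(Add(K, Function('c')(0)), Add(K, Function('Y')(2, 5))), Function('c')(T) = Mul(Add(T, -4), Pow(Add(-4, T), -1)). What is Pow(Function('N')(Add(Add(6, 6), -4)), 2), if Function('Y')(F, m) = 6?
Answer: 15876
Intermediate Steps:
Function('c')(T) = 1 (Function('c')(T) = Mul(Add(-4, T), Pow(Add(-4, T), -1)) = 1)
Function('N')(K) = Mul(Add(1, K), Add(6, K)) (Function('N')(K) = Mul(Add(K, 1), Add(K, 6)) = Mul(Add(1, K), Add(6, K)))
Pow(Function('N')(Add(Add(6, 6), -4)), 2) = Pow(Add(6, Pow(Add(Add(6, 6), -4), 2), Mul(7, Add(Add(6, 6), -4))), 2) = Pow(Add(6, Pow(Add(12, -4), 2), Mul(7, Add(12, -4))), 2) = Pow(Add(6, Pow(8, 2), Mul(7, 8)), 2) = Pow(Add(6, 64, 56), 2) = Pow(126, 2) = 15876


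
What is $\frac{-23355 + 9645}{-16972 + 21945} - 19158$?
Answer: $- \frac{95286444}{4973} \approx -19161.0$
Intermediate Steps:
$\frac{-23355 + 9645}{-16972 + 21945} - 19158 = - \frac{13710}{4973} - 19158 = - \frac{95286444}{4973}$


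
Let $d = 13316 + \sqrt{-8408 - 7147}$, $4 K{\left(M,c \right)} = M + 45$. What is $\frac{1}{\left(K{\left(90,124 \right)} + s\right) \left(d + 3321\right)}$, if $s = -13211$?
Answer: $- \frac{16637}{3647532955679} + \frac{i \sqrt{15555}}{3647532955679} \approx -4.5612 \cdot 10^{-9} + 3.4193 \cdot 10^{-11} i$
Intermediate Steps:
$K{\left(M,c \right)} = \frac{45}{4} + \frac{M}{4}$ ($K{\left(M,c \right)} = \frac{M + 45}{4} = \frac{45 + M}{4} = \frac{45}{4} + \frac{M}{4}$)
$d = 13316 + i \sqrt{15555}$ ($d = 13316 + \sqrt{-15555} = 13316 + i \sqrt{15555} \approx 13316.0 + 124.72 i$)
$\frac{1}{\left(K{\left(90,124 \right)} + s\right) \left(d + 3321\right)} = \frac{1}{\left(\left(\frac{45}{4} + \frac{1}{4} \cdot 90\right) - 13211\right) \left(\left(13316 + i \sqrt{15555}\right) + 3321\right)} = \frac{1}{\left(\left(\frac{45}{4} + \frac{45}{2}\right) - 13211\right) \left(16637 + i \sqrt{15555}\right)} = \frac{1}{\left(\frac{135}{4} - 13211\right) \left(16637 + i \sqrt{15555}\right)} = \frac{1}{\left(- \frac{52709}{4}\right) \left(16637 + i \sqrt{15555}\right)} = \frac{1}{- \frac{876919633}{4} - \frac{52709 i \sqrt{15555}}{4}}$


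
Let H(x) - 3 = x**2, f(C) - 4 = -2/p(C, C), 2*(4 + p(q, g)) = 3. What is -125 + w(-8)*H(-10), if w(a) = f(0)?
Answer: 1847/5 ≈ 369.40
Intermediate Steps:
p(q, g) = -5/2 (p(q, g) = -4 + (1/2)*3 = -4 + 3/2 = -5/2)
f(C) = 24/5 (f(C) = 4 - 2/(-5/2) = 4 - 2*(-2/5) = 4 + 4/5 = 24/5)
w(a) = 24/5
H(x) = 3 + x**2
-125 + w(-8)*H(-10) = -125 + 24*(3 + (-10)**2)/5 = -125 + 24*(3 + 100)/5 = -125 + (24/5)*103 = -125 + 2472/5 = 1847/5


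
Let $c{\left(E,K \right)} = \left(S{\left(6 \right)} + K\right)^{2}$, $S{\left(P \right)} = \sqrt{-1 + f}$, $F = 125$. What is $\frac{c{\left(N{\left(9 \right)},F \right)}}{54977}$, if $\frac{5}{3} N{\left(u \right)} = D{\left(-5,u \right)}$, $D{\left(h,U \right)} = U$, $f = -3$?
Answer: $\frac{15621}{54977} + \frac{500 i}{54977} \approx 0.28414 + 0.0090947 i$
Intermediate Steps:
$S{\left(P \right)} = 2 i$ ($S{\left(P \right)} = \sqrt{-1 - 3} = \sqrt{-4} = 2 i$)
$N{\left(u \right)} = \frac{3 u}{5}$
$c{\left(E,K \right)} = \left(K + 2 i\right)^{2}$ ($c{\left(E,K \right)} = \left(2 i + K\right)^{2} = \left(K + 2 i\right)^{2}$)
$\frac{c{\left(N{\left(9 \right)},F \right)}}{54977} = \frac{\left(125 + 2 i\right)^{2}}{54977}$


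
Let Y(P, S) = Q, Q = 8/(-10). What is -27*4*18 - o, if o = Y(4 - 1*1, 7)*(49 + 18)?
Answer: -9452/5 ≈ -1890.4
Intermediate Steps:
Q = -⅘ (Q = 8*(-⅒) = -⅘ ≈ -0.80000)
Y(P, S) = -⅘
o = -268/5 (o = -4*(49 + 18)/5 = -⅘*67 = -268/5 ≈ -53.600)
-27*4*18 - o = -27*4*18 - 1*(-268/5) = -108*18 + 268/5 = -1944 + 268/5 = -9452/5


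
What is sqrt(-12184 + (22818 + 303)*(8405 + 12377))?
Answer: sqrt(480488438) ≈ 21920.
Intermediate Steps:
sqrt(-12184 + (22818 + 303)*(8405 + 12377)) = sqrt(-12184 + 23121*20782) = sqrt(-12184 + 480500622) = sqrt(480488438)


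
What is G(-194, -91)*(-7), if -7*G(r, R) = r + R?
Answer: -285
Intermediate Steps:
G(r, R) = -R/7 - r/7 (G(r, R) = -(r + R)/7 = -(R + r)/7 = -R/7 - r/7)
G(-194, -91)*(-7) = (-⅐*(-91) - ⅐*(-194))*(-7) = (13 + 194/7)*(-7) = (285/7)*(-7) = -285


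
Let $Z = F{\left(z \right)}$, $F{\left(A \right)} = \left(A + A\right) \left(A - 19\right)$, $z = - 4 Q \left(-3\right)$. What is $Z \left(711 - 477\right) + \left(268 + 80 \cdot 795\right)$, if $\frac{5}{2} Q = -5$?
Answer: $546844$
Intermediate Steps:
$Q = -2$ ($Q = \frac{2}{5} \left(-5\right) = -2$)
$z = -24$ ($z = \left(-4\right) \left(-2\right) \left(-3\right) = 8 \left(-3\right) = -24$)
$F{\left(A \right)} = 2 A \left(-19 + A\right)$
$Z = 2064$ ($Z = 2 \left(-24\right) \left(-19 - 24\right) = 2 \left(-24\right) \left(-43\right) = 2064$)
$Z \left(711 - 477\right) + \left(268 + 80 \cdot 795\right) = 2064 \left(711 - 477\right) + \left(268 + 80 \cdot 795\right) = 2064 \cdot 234 + \left(268 + 63600\right) = 482976 + 63868 = 546844$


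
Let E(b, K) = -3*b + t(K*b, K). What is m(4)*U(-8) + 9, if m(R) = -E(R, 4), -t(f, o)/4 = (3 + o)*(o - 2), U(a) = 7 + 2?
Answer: 621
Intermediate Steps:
U(a) = 9
t(f, o) = -4*(-2 + o)*(3 + o) (t(f, o) = -4*(3 + o)*(o - 2) = -4*(3 + o)*(-2 + o) = -4*(-2 + o)*(3 + o))
E(b, K) = 24 - 4*K - 4*K² - 3*b (E(b, K) = -3*b + (24 - 4*K - 4*K²) = 24 - 4*K - 4*K² - 3*b)
m(R) = 56 + 3*R (m(R) = -(24 - 4*4 - 4*4² - 3*R) = -(24 - 16 - 4*16 - 3*R) = -(24 - 16 - 64 - 3*R) = -(-56 - 3*R) = 56 + 3*R)
m(4)*U(-8) + 9 = (56 + 3*4)*9 + 9 = (56 + 12)*9 + 9 = 68*9 + 9 = 612 + 9 = 621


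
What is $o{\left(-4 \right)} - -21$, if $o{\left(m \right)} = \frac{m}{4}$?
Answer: $20$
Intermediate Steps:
$o{\left(m \right)} = \frac{m}{4}$ ($o{\left(m \right)} = m \frac{1}{4} = \frac{m}{4}$)
$o{\left(-4 \right)} - -21 = \frac{1}{4} \left(-4\right) - -21 = -1 + 21 = 20$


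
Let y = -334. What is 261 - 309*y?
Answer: 103467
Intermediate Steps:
261 - 309*y = 261 - 309*(-334) = 261 + 103206 = 103467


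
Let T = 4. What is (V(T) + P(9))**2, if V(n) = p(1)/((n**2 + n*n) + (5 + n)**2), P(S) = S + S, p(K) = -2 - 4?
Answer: 4112784/12769 ≈ 322.09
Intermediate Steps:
p(K) = -6
P(S) = 2*S
V(n) = -6/((5 + n)**2 + 2*n**2) (V(n) = -6/((n**2 + n*n) + (5 + n)**2) = -6/((n**2 + n**2) + (5 + n)**2) = -6/(2*n**2 + (5 + n)**2) = -6/((5 + n)**2 + 2*n**2))
(V(T) + P(9))**2 = (-6/((5 + 4)**2 + 2*4**2) + 2*9)**2 = (-6/(9**2 + 2*16) + 18)**2 = (-6/(81 + 32) + 18)**2 = (-6/113 + 18)**2 = (2028/113)**2 = 4112784/12769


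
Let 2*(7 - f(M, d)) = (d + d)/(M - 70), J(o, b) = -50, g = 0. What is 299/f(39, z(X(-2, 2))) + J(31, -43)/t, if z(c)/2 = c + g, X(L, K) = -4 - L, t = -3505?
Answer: 6499699/149313 ≈ 43.531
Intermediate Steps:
z(c) = 2*c (z(c) = 2*(c + 0) = 2*c)
f(M, d) = 7 - d/(-70 + M) (f(M, d) = 7 - (d + d)/(2*(M - 70)) = 7 - 2*d/(2*(-70 + M)) = 7 - d/(-70 + M))
299/f(39, z(X(-2, 2))) + J(31, -43)/t = 299/(((-490 - 2*(-4 - 1*(-2)) + 7*39)/(-70 + 39))) - 50/(-3505) = 299/(((-490 - 2*(-4 + 2) + 273)/(-31))) - 50*(-1/3505) = 299/((-(-490 - 2*(-2) + 273)/31)) + 10/701 = 299/((-(-490 - 1*(-4) + 273)/31)) + 10/701 = 299/((-(-490 + 4 + 273)/31)) + 10/701 = 299/((-1/31*(-213))) + 10/701 = 299/(213/31) + 10/701 = 299*(31/213) + 10/701 = 9269/213 + 10/701 = 6499699/149313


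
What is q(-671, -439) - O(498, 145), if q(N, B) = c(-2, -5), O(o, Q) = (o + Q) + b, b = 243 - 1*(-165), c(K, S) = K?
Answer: -1053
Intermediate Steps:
b = 408 (b = 243 + 165 = 408)
O(o, Q) = 408 + Q + o (O(o, Q) = (o + Q) + 408 = (Q + o) + 408 = 408 + Q + o)
q(N, B) = -2
q(-671, -439) - O(498, 145) = -2 - (408 + 145 + 498) = -2 - 1*1051 = -2 - 1051 = -1053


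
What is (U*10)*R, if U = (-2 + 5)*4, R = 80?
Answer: 9600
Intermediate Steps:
U = 12 (U = 3*4 = 12)
(U*10)*R = (12*10)*80 = 120*80 = 9600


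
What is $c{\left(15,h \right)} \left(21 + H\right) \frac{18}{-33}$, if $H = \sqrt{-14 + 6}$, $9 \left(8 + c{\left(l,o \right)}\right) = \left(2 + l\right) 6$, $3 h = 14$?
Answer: $- \frac{420}{11} - \frac{40 i \sqrt{2}}{11} \approx -38.182 - 5.1426 i$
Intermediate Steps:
$h = \frac{14}{3}$ ($h = \frac{1}{3} \cdot 14 = \frac{14}{3} \approx 4.6667$)
$c{\left(l,o \right)} = - \frac{20}{3} + \frac{2 l}{3}$ ($c{\left(l,o \right)} = -8 + \frac{\left(2 + l\right) 6}{9} = -8 + \frac{12 + 6 l}{9} = -8 + \left(\frac{4}{3} + \frac{2 l}{3}\right) = - \frac{20}{3} + \frac{2 l}{3}$)
$H = 2 i \sqrt{2}$ ($H = \sqrt{-8} = 2 i \sqrt{2} \approx 2.8284 i$)
$c{\left(15,h \right)} \left(21 + H\right) \frac{18}{-33} = \left(- \frac{20}{3} + \frac{2}{3} \cdot 15\right) \left(21 + 2 i \sqrt{2}\right) \frac{18}{-33} = \left(- \frac{20}{3} + 10\right) \left(21 + 2 i \sqrt{2}\right) 18 \left(- \frac{1}{33}\right) = \frac{10 \left(21 + 2 i \sqrt{2}\right) \left(- \frac{6}{11}\right)}{3} = \frac{10 \left(- \frac{126}{11} - \frac{12 i \sqrt{2}}{11}\right)}{3} = - \frac{420}{11} - \frac{40 i \sqrt{2}}{11}$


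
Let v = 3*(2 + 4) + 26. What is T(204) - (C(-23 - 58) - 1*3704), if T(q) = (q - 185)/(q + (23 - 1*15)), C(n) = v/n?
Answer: 63615955/17172 ≈ 3704.6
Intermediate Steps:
v = 44 (v = 3*6 + 26 = 18 + 26 = 44)
C(n) = 44/n
T(q) = (-185 + q)/(8 + q) (T(q) = (-185 + q)/(q + (23 - 15)) = (-185 + q)/(q + 8) = (-185 + q)/(8 + q))
T(204) - (C(-23 - 58) - 1*3704) = (-185 + 204)/(8 + 204) - (44/(-23 - 58) - 1*3704) = 19/212 - (44/(-81) - 3704) = (1/212)*19 - (44*(-1/81) - 3704) = 19/212 - (-44/81 - 3704) = 19/212 - 1*(-300068/81) = 19/212 + 300068/81 = 63615955/17172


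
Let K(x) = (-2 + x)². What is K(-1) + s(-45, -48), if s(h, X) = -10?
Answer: -1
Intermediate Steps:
K(-1) + s(-45, -48) = (-2 - 1)² - 10 = (-3)² - 10 = 9 - 10 = -1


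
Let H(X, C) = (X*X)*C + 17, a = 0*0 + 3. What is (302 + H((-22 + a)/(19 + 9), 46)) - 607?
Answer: -104593/392 ≈ -266.82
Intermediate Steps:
a = 3 (a = 0 + 3 = 3)
H(X, C) = 17 + C*X**2 (H(X, C) = X**2*C + 17 = C*X**2 + 17 = 17 + C*X**2)
(302 + H((-22 + a)/(19 + 9), 46)) - 607 = (302 + (17 + 46*((-22 + 3)/(19 + 9))**2)) - 607 = (302 + (17 + 46*(-19/28)**2)) - 607 = (302 + (17 + 46*(361/784))) - 607 = (302 + (17 + 8303/392)) - 607 = (302 + 14967/392) - 607 = 133351/392 - 607 = -104593/392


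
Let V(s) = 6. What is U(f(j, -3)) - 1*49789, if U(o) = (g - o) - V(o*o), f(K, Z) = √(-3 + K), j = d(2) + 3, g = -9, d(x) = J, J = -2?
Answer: -49804 - I*√2 ≈ -49804.0 - 1.4142*I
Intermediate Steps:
d(x) = -2
j = 1 (j = -2 + 3 = 1)
U(o) = -15 - o (U(o) = (-9 - o) - 1*6 = (-9 - o) - 6 = -15 - o)
U(f(j, -3)) - 1*49789 = (-15 - √(-3 + 1)) - 1*49789 = (-15 - √(-2)) - 49789 = (-15 - I*√2) - 49789 = -49804 - I*√2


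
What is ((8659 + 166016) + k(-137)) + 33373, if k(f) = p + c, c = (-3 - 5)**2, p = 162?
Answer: 208274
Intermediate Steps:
c = 64 (c = (-8)**2 = 64)
k(f) = 226 (k(f) = 162 + 64 = 226)
((8659 + 166016) + k(-137)) + 33373 = ((8659 + 166016) + 226) + 33373 = (174675 + 226) + 33373 = 174901 + 33373 = 208274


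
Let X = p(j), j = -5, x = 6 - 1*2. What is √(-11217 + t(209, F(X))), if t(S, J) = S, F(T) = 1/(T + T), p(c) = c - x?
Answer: 16*I*√43 ≈ 104.92*I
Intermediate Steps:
x = 4 (x = 6 - 2 = 4)
p(c) = -4 + c (p(c) = c - 1*4 = c - 4 = -4 + c)
X = -9 (X = -4 - 5 = -9)
F(T) = 1/(2*T)
√(-11217 + t(209, F(X))) = √(-11217 + 209) = √(-11008) = 16*I*√43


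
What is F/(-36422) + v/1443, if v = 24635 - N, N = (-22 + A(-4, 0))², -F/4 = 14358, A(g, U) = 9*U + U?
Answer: 481251049/26278473 ≈ 18.314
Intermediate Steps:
A(g, U) = 10*U
F = -57432 (F = -4*14358 = -57432)
N = 484 (N = (-22 + 10*0)² = (-22 + 0)² = (-22)² = 484)
v = 24151 (v = 24635 - 1*484 = 24635 - 484 = 24151)
F/(-36422) + v/1443 = -57432/(-36422) + 24151/1443 = -57432*(-1/36422) + 24151*(1/1443) = 28716/18211 + 24151/1443 = 481251049/26278473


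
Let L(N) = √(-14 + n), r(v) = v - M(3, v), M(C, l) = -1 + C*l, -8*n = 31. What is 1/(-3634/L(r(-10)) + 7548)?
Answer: 269841/2063171780 - 1817*I*√286/2063171780 ≈ 0.00013079 - 1.4894e-5*I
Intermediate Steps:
n = -31/8 (n = -⅛*31 = -31/8 ≈ -3.8750)
r(v) = 1 - 2*v (r(v) = v - (-1 + 3*v) = v + (1 - 3*v) = 1 - 2*v)
L(N) = I*√286/4 (L(N) = √(-14 - 31/8) = √(-143/8) = I*√286/4)
1/(-3634/L(r(-10)) + 7548) = 1/(-3634*(-2*I*√286/143) + 7548) = 1/(-(-7268)*I*√286/143 + 7548) = 1/(7268*I*√286/143 + 7548) = 1/(7548 + 7268*I*√286/143)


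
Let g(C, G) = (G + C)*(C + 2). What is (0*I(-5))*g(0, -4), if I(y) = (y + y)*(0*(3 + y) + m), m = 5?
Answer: 0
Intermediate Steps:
g(C, G) = (2 + C)*(C + G) (g(C, G) = (C + G)*(2 + C) = (2 + C)*(C + G))
I(y) = 10*y (I(y) = (y + y)*(0*(3 + y) + 5) = (2*y)*(0 + 5) = (2*y)*5 = 10*y)
(0*I(-5))*g(0, -4) = (0*(10*(-5)))*(0² + 2*0 + 2*(-4) + 0*(-4)) = (0*(-50))*(0 + 0 - 8 + 0) = 0*(-8) = 0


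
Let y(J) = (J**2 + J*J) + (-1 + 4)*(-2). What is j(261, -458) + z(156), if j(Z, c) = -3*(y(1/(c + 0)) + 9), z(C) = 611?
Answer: 63138961/104882 ≈ 602.00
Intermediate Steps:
y(J) = -6 + 2*J**2 (y(J) = (J**2 + J**2) + 3*(-2) = 2*J**2 - 6 = -6 + 2*J**2)
j(Z, c) = -9 - 6/c**2 (j(Z, c) = -3*((-6 + 2*(1/(c + 0))**2) + 9) = -3*((-6 + 2*(1/c)**2) + 9) = -3*((-6 + 2/c**2) + 9) = -3*(3 + 2/c**2) = -9 - 6/c**2)
j(261, -458) + z(156) = (-9 - 6/(-458)**2) + 611 = (-9 - 6*1/209764) + 611 = (-9 - 3/104882) + 611 = -943941/104882 + 611 = 63138961/104882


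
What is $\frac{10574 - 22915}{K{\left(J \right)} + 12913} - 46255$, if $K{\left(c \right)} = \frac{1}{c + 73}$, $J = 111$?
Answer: $- \frac{109903826959}{2375993} \approx -46256.0$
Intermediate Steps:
$K{\left(c \right)} = \frac{1}{73 + c}$
$\frac{10574 - 22915}{K{\left(J \right)} + 12913} - 46255 = \frac{10574 - 22915}{\frac{1}{73 + 111} + 12913} - 46255 = - \frac{12341}{\frac{1}{184} + 12913} - 46255 = - \frac{12341}{\frac{2375993}{184}} - 46255 = \left(-12341\right) \frac{184}{2375993} - 46255 = - \frac{2270744}{2375993} - 46255 = - \frac{109903826959}{2375993}$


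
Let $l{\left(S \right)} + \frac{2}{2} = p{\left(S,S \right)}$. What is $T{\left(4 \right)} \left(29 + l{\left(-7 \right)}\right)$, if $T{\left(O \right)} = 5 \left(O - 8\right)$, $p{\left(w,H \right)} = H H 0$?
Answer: $-560$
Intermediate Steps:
$p{\left(w,H \right)} = 0$ ($p{\left(w,H \right)} = H^{2} \cdot 0 = 0$)
$l{\left(S \right)} = -1$ ($l{\left(S \right)} = -1 + 0 = -1$)
$T{\left(O \right)} = -40 + 5 O$ ($T{\left(O \right)} = 5 \left(-8 + O\right) = -40 + 5 O$)
$T{\left(4 \right)} \left(29 + l{\left(-7 \right)}\right) = \left(-40 + 5 \cdot 4\right) \left(29 - 1\right) = \left(-40 + 20\right) 28 = \left(-20\right) 28 = -560$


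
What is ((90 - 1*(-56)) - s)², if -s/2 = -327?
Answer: 258064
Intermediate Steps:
s = 654 (s = -2*(-327) = 654)
((90 - 1*(-56)) - s)² = ((90 - 1*(-56)) - 1*654)² = ((90 + 56) - 654)² = (146 - 654)² = (-508)² = 258064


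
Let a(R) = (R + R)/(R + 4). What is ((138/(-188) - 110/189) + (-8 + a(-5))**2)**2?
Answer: 2273668489/315630756 ≈ 7.2036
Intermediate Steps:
a(R) = 2*R/(4 + R) (a(R) = (2*R)/(4 + R) = 2*R/(4 + R))
((138/(-188) - 110/189) + (-8 + a(-5))**2)**2 = ((138/(-188) - 110/189) + (-8 + 2*(-5)/(4 - 5))**2)**2 = ((138*(-1/188) - 110*1/189) + (-8 + 2*(-5)/(-1))**2)**2 = ((-69/94 - 110/189) + (-8 + 2*(-5)*(-1))**2)**2 = (-23381/17766 + (-8 + 10)**2)**2 = (-23381/17766 + 2**2)**2 = (-23381/17766 + 4)**2 = (47683/17766)**2 = 2273668489/315630756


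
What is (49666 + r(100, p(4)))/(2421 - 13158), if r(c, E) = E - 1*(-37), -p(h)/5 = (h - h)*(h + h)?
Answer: -49703/10737 ≈ -4.6291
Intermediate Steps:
p(h) = 0 (p(h) = -5*(h - h)*(h + h) = -0*2*h = -5*0 = 0)
r(c, E) = 37 + E (r(c, E) = E + 37 = 37 + E)
(49666 + r(100, p(4)))/(2421 - 13158) = (49666 + (37 + 0))/(2421 - 13158) = (49666 + 37)/(-10737) = 49703*(-1/10737) = -49703/10737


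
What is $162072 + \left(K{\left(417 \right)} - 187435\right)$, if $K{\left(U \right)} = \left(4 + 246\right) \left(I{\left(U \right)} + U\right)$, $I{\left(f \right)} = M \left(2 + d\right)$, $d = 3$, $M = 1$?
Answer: $80137$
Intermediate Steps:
$I{\left(f \right)} = 5$ ($I{\left(f \right)} = 1 \left(2 + 3\right) = 1 \cdot 5 = 5$)
$K{\left(U \right)} = 1250 + 250 U$ ($K{\left(U \right)} = \left(4 + 246\right) \left(5 + U\right) = 250 \left(5 + U\right) = 1250 + 250 U$)
$162072 + \left(K{\left(417 \right)} - 187435\right) = 162072 + \left(\left(1250 + 250 \cdot 417\right) - 187435\right) = 162072 + \left(\left(1250 + 104250\right) - 187435\right) = 162072 + \left(105500 - 187435\right) = 162072 - 81935 = 80137$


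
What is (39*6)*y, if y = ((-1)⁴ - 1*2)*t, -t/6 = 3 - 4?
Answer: -1404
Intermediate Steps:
t = 6 (t = -6*(3 - 4) = -6*(-1) = 6)
y = -6 (y = ((-1)⁴ - 1*2)*6 = (1 - 2)*6 = -1*6 = -6)
(39*6)*y = (39*6)*(-6) = 234*(-6) = -1404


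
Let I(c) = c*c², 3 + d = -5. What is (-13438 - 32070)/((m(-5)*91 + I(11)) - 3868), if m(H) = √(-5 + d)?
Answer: 57726898/3272011 + 2070614*I*√13/3272011 ≈ 17.643 + 2.2817*I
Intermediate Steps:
d = -8 (d = -3 - 5 = -8)
I(c) = c³
m(H) = I*√13 (m(H) = √(-5 - 8) = √(-13) = I*√13)
(-13438 - 32070)/((m(-5)*91 + I(11)) - 3868) = (-13438 - 32070)/(((I*√13)*91 + 11³) - 3868) = -45508/((91*I*√13 + 1331) - 3868) = -45508/((1331 + 91*I*√13) - 3868) = -45508/(-2537 + 91*I*√13)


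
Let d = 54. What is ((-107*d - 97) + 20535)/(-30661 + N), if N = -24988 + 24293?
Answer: -3665/7839 ≈ -0.46753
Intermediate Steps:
N = -695
((-107*d - 97) + 20535)/(-30661 + N) = ((-107*54 - 97) + 20535)/(-30661 - 695) = ((-5778 - 97) + 20535)/(-31356) = (-5875 + 20535)*(-1/31356) = 14660*(-1/31356) = -3665/7839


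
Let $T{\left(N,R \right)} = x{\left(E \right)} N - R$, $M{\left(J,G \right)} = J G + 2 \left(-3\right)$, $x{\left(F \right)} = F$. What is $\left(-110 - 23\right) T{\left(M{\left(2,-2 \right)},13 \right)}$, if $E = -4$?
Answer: $-3591$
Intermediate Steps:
$M{\left(J,G \right)} = -6 + G J$ ($M{\left(J,G \right)} = G J - 6 = -6 + G J$)
$T{\left(N,R \right)} = - R - 4 N$ ($T{\left(N,R \right)} = - 4 N - R = - R - 4 N$)
$\left(-110 - 23\right) T{\left(M{\left(2,-2 \right)},13 \right)} = \left(-110 - 23\right) \left(\left(-1\right) 13 - 4 \left(-6 - 4\right)\right) = - 133 \left(-13 - 4 \left(-6 - 4\right)\right) = - 133 \left(-13 - -40\right) = - 133 \left(-13 + 40\right) = \left(-133\right) 27 = -3591$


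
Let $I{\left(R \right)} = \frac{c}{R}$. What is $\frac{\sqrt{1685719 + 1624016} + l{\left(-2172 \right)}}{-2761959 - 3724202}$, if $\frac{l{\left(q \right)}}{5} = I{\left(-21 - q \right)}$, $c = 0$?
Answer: $- \frac{\sqrt{3309735}}{6486161} \approx -0.00028048$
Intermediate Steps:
$I{\left(R \right)} = 0$ ($I{\left(R \right)} = \frac{0}{R} = 0$)
$l{\left(q \right)} = 0$ ($l{\left(q \right)} = 5 \cdot 0 = 0$)
$\frac{\sqrt{1685719 + 1624016} + l{\left(-2172 \right)}}{-2761959 - 3724202} = \frac{\sqrt{1685719 + 1624016} + 0}{-2761959 - 3724202} = \frac{\sqrt{3309735} + 0}{-6486161} = \sqrt{3309735} \left(- \frac{1}{6486161}\right) = - \frac{\sqrt{3309735}}{6486161}$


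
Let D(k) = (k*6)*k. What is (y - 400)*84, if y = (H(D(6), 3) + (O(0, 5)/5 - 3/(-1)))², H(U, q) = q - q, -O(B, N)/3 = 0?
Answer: -32844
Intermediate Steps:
O(B, N) = 0 (O(B, N) = -3*0 = 0)
D(k) = 6*k² (D(k) = (6*k)*k = 6*k²)
H(U, q) = 0
y = 9 (y = (0 + (0/5 - 3/(-1)))² = (0 + (0*(⅕) - 3*(-1)))² = (0 + (0 + 3))² = (0 + 3)² = 3² = 9)
(y - 400)*84 = (9 - 400)*84 = -391*84 = -32844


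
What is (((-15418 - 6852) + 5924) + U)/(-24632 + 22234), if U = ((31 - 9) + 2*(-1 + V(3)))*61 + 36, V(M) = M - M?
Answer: 7545/1199 ≈ 6.2927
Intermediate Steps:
V(M) = 0
U = 1256 (U = ((31 - 9) + 2*(-1 + 0))*61 + 36 = (22 + 2*(-1))*61 + 36 = (22 - 2)*61 + 36 = 20*61 + 36 = 1220 + 36 = 1256)
(((-15418 - 6852) + 5924) + U)/(-24632 + 22234) = (((-15418 - 6852) + 5924) + 1256)/(-24632 + 22234) = ((-22270 + 5924) + 1256)/(-2398) = (-16346 + 1256)*(-1/2398) = -15090*(-1/2398) = 7545/1199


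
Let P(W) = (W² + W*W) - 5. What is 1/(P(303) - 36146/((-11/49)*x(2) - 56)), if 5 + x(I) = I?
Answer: 2711/499545997 ≈ 5.4269e-6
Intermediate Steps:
x(I) = -5 + I
P(W) = -5 + 2*W² (P(W) = (W² + W²) - 5 = 2*W² - 5 = -5 + 2*W²)
1/(P(303) - 36146/((-11/49)*x(2) - 56)) = 1/((-5 + 2*303²) - 36146/((-11/49)*(-5 + 2) - 56)) = 1/((-5 + 2*91809) - 36146/(-11*1/49*(-3) - 56)) = 1/((-5 + 183618) - 36146/(-11/49*(-3) - 56)) = 1/(183613 - 36146/(33/49 - 56)) = 1/(183613 - 36146/(-2711/49)) = 1/(183613 - 36146*(-49/2711)) = 1/(183613 + 1771154/2711) = 1/(499545997/2711) = 2711/499545997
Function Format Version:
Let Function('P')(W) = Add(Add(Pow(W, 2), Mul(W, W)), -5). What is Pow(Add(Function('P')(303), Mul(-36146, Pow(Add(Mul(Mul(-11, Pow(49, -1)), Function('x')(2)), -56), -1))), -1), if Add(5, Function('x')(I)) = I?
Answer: Rational(2711, 499545997) ≈ 5.4269e-6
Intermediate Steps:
Function('x')(I) = Add(-5, I)
Function('P')(W) = Add(-5, Mul(2, Pow(W, 2))) (Function('P')(W) = Add(Add(Pow(W, 2), Pow(W, 2)), -5) = Add(Mul(2, Pow(W, 2)), -5) = Add(-5, Mul(2, Pow(W, 2))))
Pow(Add(Function('P')(303), Mul(-36146, Pow(Add(Mul(Mul(-11, Pow(49, -1)), Function('x')(2)), -56), -1))), -1) = Pow(Add(Add(-5, Mul(2, Pow(303, 2))), Mul(-36146, Pow(Add(Mul(Mul(-11, Pow(49, -1)), Add(-5, 2)), -56), -1))), -1) = Pow(Add(Add(-5, Mul(2, 91809)), Mul(-36146, Pow(Add(Mul(Mul(-11, Rational(1, 49)), -3), -56), -1))), -1) = Pow(Add(Add(-5, 183618), Mul(-36146, Pow(Add(Mul(Rational(-11, 49), -3), -56), -1))), -1) = Pow(Add(183613, Mul(-36146, Pow(Add(Rational(33, 49), -56), -1))), -1) = Pow(Add(183613, Mul(-36146, Pow(Rational(-2711, 49), -1))), -1) = Pow(Add(183613, Mul(-36146, Rational(-49, 2711))), -1) = Pow(Add(183613, Rational(1771154, 2711)), -1) = Pow(Rational(499545997, 2711), -1) = Rational(2711, 499545997)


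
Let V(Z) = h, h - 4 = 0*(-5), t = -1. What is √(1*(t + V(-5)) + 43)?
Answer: √46 ≈ 6.7823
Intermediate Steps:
h = 4 (h = 4 + 0*(-5) = 4 + 0 = 4)
V(Z) = 4
√(1*(t + V(-5)) + 43) = √(1*(-1 + 4) + 43) = √(1*3 + 43) = √(3 + 43) = √46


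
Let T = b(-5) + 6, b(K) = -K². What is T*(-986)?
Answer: 18734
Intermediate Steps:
T = -19 (T = -1*(-5)² + 6 = -1*25 + 6 = -25 + 6 = -19)
T*(-986) = -19*(-986) = 18734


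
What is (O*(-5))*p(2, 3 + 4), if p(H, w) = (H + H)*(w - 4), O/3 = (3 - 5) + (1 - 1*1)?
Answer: 360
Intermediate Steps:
O = -6 (O = 3*((3 - 5) + (1 - 1*1)) = 3*(-2 + (1 - 1)) = 3*(-2 + 0) = 3*(-2) = -6)
p(H, w) = 2*H*(-4 + w) (p(H, w) = (2*H)*(-4 + w) = 2*H*(-4 + w))
(O*(-5))*p(2, 3 + 4) = (-6*(-5))*(2*2*(-4 + (3 + 4))) = 30*(2*2*(-4 + 7)) = 30*(2*2*3) = 30*12 = 360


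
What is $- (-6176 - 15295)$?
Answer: $21471$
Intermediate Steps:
$- (-6176 - 15295) = \left(-1\right) \left(-21471\right) = 21471$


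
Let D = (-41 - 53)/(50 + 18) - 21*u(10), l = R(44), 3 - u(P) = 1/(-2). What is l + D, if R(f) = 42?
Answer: -559/17 ≈ -32.882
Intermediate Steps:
u(P) = 7/2 (u(P) = 3 - 1/(-2) = 3 - 1*(-½) = 3 + ½ = 7/2)
l = 42
D = -1273/17 (D = (-41 - 53)/(50 + 18) - 21*7/2 = -94/68 - 147/2 = -94*1/68 - 147/2 = -47/34 - 147/2 = -1273/17 ≈ -74.882)
l + D = 42 - 1273/17 = -559/17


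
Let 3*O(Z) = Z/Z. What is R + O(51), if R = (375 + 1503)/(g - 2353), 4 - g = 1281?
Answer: -334/1815 ≈ -0.18402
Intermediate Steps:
g = -1277 (g = 4 - 1*1281 = 4 - 1281 = -1277)
O(Z) = ⅓ (O(Z) = (Z/Z)/3 = (⅓)*1 = ⅓)
R = -313/605 (R = (375 + 1503)/(-1277 - 2353) = 1878/(-3630) = 1878*(-1/3630) = -313/605 ≈ -0.51735)
R + O(51) = -313/605 + ⅓ = -334/1815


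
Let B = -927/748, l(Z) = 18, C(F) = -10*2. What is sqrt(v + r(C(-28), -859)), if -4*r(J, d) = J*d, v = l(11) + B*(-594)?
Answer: I*sqrt(4093226)/34 ≈ 59.505*I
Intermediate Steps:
C(F) = -20
B = -927/748 (B = -927*1/748 = -927/748 ≈ -1.2393)
v = 25641/34 (v = 18 - 927/748*(-594) = 18 + 25029/34 = 25641/34 ≈ 754.15)
r(J, d) = -J*d/4
sqrt(v + r(C(-28), -859)) = sqrt(25641/34 - 1/4*(-20)*(-859)) = sqrt(25641/34 - 4295) = sqrt(-120389/34) = I*sqrt(4093226)/34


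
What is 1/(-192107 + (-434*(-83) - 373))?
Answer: -1/156458 ≈ -6.3915e-6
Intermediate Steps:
1/(-192107 + (-434*(-83) - 373)) = 1/(-192107 + (36022 - 373)) = 1/(-192107 + 35649) = 1/(-156458) = -1/156458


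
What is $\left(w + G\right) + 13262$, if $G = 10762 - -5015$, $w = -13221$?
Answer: $15818$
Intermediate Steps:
$G = 15777$ ($G = 10762 + 5015 = 15777$)
$\left(w + G\right) + 13262 = \left(-13221 + 15777\right) + 13262 = 2556 + 13262 = 15818$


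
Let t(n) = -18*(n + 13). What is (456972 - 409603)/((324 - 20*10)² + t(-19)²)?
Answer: 47369/27040 ≈ 1.7518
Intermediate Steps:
t(n) = -234 - 18*n (t(n) = -18*(13 + n) = -234 - 18*n)
(456972 - 409603)/((324 - 20*10)² + t(-19)²) = (456972 - 409603)/((324 - 20*10)² + (-234 - 18*(-19))²) = 47369/((324 - 200)² + (-234 + 342)²) = 47369/(124² + 108²) = 47369/(15376 + 11664) = 47369/27040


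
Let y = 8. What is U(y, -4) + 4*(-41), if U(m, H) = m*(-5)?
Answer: -204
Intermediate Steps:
U(m, H) = -5*m
U(y, -4) + 4*(-41) = -5*8 + 4*(-41) = -40 - 164 = -204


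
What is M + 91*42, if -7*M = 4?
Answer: 26750/7 ≈ 3821.4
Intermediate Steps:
M = -4/7 (M = -⅐*4 = -4/7 ≈ -0.57143)
M + 91*42 = -4/7 + 91*42 = -4/7 + 3822 = 26750/7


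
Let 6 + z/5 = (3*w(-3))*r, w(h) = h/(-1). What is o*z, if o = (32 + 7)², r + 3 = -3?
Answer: -456300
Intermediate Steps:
r = -6 (r = -3 - 3 = -6)
w(h) = -h (w(h) = h*(-1) = -h)
o = 1521 (o = 39² = 1521)
z = -300 (z = -30 + 5*((3*(-1*(-3)))*(-6)) = -30 + 5*((3*3)*(-6)) = -30 + 5*(9*(-6)) = -30 + 5*(-54) = -30 - 270 = -300)
o*z = 1521*(-300) = -456300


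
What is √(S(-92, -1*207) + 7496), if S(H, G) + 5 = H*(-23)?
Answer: √9607 ≈ 98.015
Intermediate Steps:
S(H, G) = -5 - 23*H (S(H, G) = -5 + H*(-23) = -5 - 23*H)
√(S(-92, -1*207) + 7496) = √((-5 - 23*(-92)) + 7496) = √((-5 + 2116) + 7496) = √(2111 + 7496) = √9607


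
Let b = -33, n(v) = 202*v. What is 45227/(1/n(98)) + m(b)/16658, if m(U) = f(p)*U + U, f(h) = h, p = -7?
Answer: 7457067740767/8329 ≈ 8.9531e+8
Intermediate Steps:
m(U) = -6*U (m(U) = -7*U + U = -6*U)
45227/(1/n(98)) + m(b)/16658 = 45227/(1/(202*98)) - 6*(-33)/16658 = 45227/(1/19796) + 198*(1/16658) = 45227/(1/19796) + 99/8329 = 45227*19796 + 99/8329 = 895313692 + 99/8329 = 7457067740767/8329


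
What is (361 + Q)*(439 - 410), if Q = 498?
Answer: 24911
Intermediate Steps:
(361 + Q)*(439 - 410) = (361 + 498)*(439 - 410) = 859*29 = 24911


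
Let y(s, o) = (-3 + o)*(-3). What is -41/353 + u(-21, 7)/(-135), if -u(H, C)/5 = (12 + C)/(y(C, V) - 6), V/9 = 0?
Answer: 3386/28593 ≈ 0.11842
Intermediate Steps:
V = 0 (V = 9*0 = 0)
y(s, o) = 9 - 3*o
u(H, C) = -20 - 5*C/3 (u(H, C) = -5*(12 + C)/((9 - 3*0) - 6) = -5*(12 + C)/((9 + 0) - 6) = -5*(12 + C)/(9 - 6) = -5*(12 + C)/3 = -5*(4 + C/3) = -20 - 5*C/3)
-41/353 + u(-21, 7)/(-135) = -41/353 + (-20 - 5/3*7)/(-135) = -41*1/353 + (-20 - 35/3)*(-1/135) = -41/353 - 95/3*(-1/135) = -41/353 + 19/81 = 3386/28593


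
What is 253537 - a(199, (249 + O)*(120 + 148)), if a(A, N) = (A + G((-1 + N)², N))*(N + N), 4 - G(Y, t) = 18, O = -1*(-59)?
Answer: -30287743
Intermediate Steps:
O = 59
G(Y, t) = -14 (G(Y, t) = 4 - 1*18 = 4 - 18 = -14)
a(A, N) = 2*N*(-14 + A) (a(A, N) = (A - 14)*(N + N) = (-14 + A)*(2*N) = 2*N*(-14 + A))
253537 - a(199, (249 + O)*(120 + 148)) = 253537 - 2*(249 + 59)*(120 + 148)*(-14 + 199) = 253537 - 2*308*268*185 = 253537 - 2*82544*185 = 253537 - 1*30541280 = 253537 - 30541280 = -30287743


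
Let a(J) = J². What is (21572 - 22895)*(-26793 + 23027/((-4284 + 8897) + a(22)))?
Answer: 60214534254/1699 ≈ 3.5441e+7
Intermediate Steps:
(21572 - 22895)*(-26793 + 23027/((-4284 + 8897) + a(22))) = (21572 - 22895)*(-26793 + 23027/((-4284 + 8897) + 22²)) = -1323*(-26793 + 23027/(4613 + 484)) = -1323*(-26793 + 23027/5097) = -1323*(-136540894/5097) = 60214534254/1699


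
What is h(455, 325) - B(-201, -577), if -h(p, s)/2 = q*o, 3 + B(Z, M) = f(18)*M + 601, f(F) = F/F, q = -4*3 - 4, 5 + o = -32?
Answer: -1205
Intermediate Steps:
o = -37 (o = -5 - 32 = -37)
q = -16 (q = -12 - 4 = -16)
f(F) = 1
B(Z, M) = 598 + M (B(Z, M) = -3 + (1*M + 601) = -3 + (M + 601) = -3 + (601 + M) = 598 + M)
h(p, s) = -1184 (h(p, s) = -(-32)*(-37) = -2*592 = -1184)
h(455, 325) - B(-201, -577) = -1184 - (598 - 577) = -1184 - 1*21 = -1184 - 21 = -1205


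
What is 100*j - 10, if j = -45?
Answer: -4510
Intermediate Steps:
100*j - 10 = 100*(-45) - 10 = -4500 - 10 = -4510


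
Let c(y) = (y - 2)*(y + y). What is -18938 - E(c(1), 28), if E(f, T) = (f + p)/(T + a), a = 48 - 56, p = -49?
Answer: -378709/20 ≈ -18935.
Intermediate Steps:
a = -8
c(y) = 2*y*(-2 + y) (c(y) = (-2 + y)*(2*y) = 2*y*(-2 + y))
E(f, T) = (-49 + f)/(-8 + T) (E(f, T) = (f - 49)/(T - 8) = (-49 + f)/(-8 + T))
-18938 - E(c(1), 28) = -18938 - (-49 + 2*1*(-2 + 1))/(-8 + 28) = -18938 - (-49 + 2*1*(-1))/20 = -18938 - (-49 - 2)/20 = -18938 - (-51)/20 = -18938 - 1*(-51/20) = -18938 + 51/20 = -378709/20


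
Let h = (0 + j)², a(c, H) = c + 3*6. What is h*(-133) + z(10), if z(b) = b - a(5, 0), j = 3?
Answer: -1210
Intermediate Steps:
a(c, H) = 18 + c (a(c, H) = c + 18 = 18 + c)
z(b) = -23 + b (z(b) = b - (18 + 5) = b - 1*23 = b - 23 = -23 + b)
h = 9 (h = (0 + 3)² = 3² = 9)
h*(-133) + z(10) = 9*(-133) + (-23 + 10) = -1197 - 13 = -1210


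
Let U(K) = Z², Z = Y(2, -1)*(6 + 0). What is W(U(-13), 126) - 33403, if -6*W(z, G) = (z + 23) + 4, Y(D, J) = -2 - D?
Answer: -67007/2 ≈ -33504.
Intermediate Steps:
Z = -24 (Z = (-2 - 1*2)*(6 + 0) = (-2 - 2)*6 = -4*6 = -24)
U(K) = 576 (U(K) = (-24)² = 576)
W(z, G) = -9/2 - z/6 (W(z, G) = -((z + 23) + 4)/6 = -((23 + z) + 4)/6 = -(27 + z)/6 = -9/2 - z/6)
W(U(-13), 126) - 33403 = (-9/2 - ⅙*576) - 33403 = (-9/2 - 96) - 33403 = -201/2 - 33403 = -67007/2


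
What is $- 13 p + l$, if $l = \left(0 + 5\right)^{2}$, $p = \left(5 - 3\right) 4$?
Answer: $-79$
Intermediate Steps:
$p = 8$ ($p = 2 \cdot 4 = 8$)
$l = 25$ ($l = 5^{2} = 25$)
$- 13 p + l = \left(-13\right) 8 + 25 = -104 + 25 = -79$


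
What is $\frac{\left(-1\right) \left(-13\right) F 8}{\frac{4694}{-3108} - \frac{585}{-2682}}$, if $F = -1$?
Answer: $\frac{12040392}{149599} \approx 80.484$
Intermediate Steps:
$\frac{\left(-1\right) \left(-13\right) F 8}{\frac{4694}{-3108} - \frac{585}{-2682}} = \frac{\left(-1\right) \left(-13\right) \left(-1\right) 8}{\frac{4694}{-3108} - \frac{585}{-2682}} = \frac{13 \left(-1\right) 8}{4694 \left(- \frac{1}{3108}\right) - - \frac{65}{298}} = \frac{\left(-13\right) 8}{- \frac{2347}{1554} + \frac{65}{298}} = - \frac{104}{- \frac{149599}{115773}} = \left(-104\right) \left(- \frac{115773}{149599}\right) = \frac{12040392}{149599}$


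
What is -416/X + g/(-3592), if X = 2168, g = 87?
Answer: -210361/973432 ≈ -0.21610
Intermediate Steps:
-416/X + g/(-3592) = -416/2168 + 87/(-3592) = -416*1/2168 + 87*(-1/3592) = -52/271 - 87/3592 = -210361/973432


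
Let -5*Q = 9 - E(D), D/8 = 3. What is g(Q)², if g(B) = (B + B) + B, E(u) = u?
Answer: 81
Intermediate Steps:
D = 24 (D = 8*3 = 24)
Q = 3 (Q = -(9 - 1*24)/5 = -(9 - 24)/5 = -⅕*(-15) = 3)
g(B) = 3*B (g(B) = 2*B + B = 3*B)
g(Q)² = (3*3)² = 9² = 81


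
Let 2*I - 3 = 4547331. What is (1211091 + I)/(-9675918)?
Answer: -580793/1612653 ≈ -0.36015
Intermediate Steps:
I = 2273667 (I = 3/2 + (½)*4547331 = 3/2 + 4547331/2 = 2273667)
(1211091 + I)/(-9675918) = (1211091 + 2273667)/(-9675918) = 3484758*(-1/9675918) = -580793/1612653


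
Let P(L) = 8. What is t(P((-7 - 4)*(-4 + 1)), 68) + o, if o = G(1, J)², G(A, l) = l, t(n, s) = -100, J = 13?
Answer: 69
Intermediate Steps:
o = 169 (o = 13² = 169)
t(P((-7 - 4)*(-4 + 1)), 68) + o = -100 + 169 = 69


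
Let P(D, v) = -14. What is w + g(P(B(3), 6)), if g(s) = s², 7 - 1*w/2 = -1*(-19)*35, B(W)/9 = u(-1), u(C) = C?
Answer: -1120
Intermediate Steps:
B(W) = -9 (B(W) = 9*(-1) = -9)
w = -1316 (w = 14 - 2*(-1*(-19))*35 = 14 - 38*35 = 14 - 2*665 = 14 - 1330 = -1316)
w + g(P(B(3), 6)) = -1316 + (-14)² = -1316 + 196 = -1120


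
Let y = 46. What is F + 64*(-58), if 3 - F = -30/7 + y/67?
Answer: -1737833/469 ≈ -3705.4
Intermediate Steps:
F = 3095/469 (F = 3 - (-30/7 + 46/67) = 3 - 1*(-1688/469) = 3 + 1688/469 = 3095/469 ≈ 6.5991)
F + 64*(-58) = 3095/469 + 64*(-58) = 3095/469 - 3712 = -1737833/469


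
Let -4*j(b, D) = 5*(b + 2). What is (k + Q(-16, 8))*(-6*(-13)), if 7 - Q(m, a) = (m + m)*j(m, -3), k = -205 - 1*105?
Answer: 20046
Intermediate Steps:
j(b, D) = -5/2 - 5*b/4 (j(b, D) = -5*(b + 2)/4 = -5*(2 + b)/4 = -(10 + 5*b)/4 = -5/2 - 5*b/4)
k = -310 (k = -205 - 105 = -310)
Q(m, a) = 7 - 2*m*(-5/2 - 5*m/4) (Q(m, a) = 7 - (m + m)*(-5/2 - 5*m/4) = 7 - 2*m*(-5/2 - 5*m/4))
(k + Q(-16, 8))*(-6*(-13)) = (-310 + (7 + (5/2)*(-16)*(2 - 16)))*(-6*(-13)) = (-310 + (7 + (5/2)*(-16)*(-14)))*78 = (-310 + (7 + 560))*78 = (-310 + 567)*78 = 257*78 = 20046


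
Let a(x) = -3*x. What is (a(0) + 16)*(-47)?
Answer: -752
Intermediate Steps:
(a(0) + 16)*(-47) = (-3*0 + 16)*(-47) = (0 + 16)*(-47) = 16*(-47) = -752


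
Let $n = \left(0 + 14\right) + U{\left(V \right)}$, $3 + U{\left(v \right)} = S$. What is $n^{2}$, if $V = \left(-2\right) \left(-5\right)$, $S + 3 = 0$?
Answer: $64$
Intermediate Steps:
$S = -3$ ($S = -3 + 0 = -3$)
$V = 10$
$U{\left(v \right)} = -6$ ($U{\left(v \right)} = -3 - 3 = -6$)
$n = 8$ ($n = \left(0 + 14\right) - 6 = 14 - 6 = 8$)
$n^{2} = 8^{2} = 64$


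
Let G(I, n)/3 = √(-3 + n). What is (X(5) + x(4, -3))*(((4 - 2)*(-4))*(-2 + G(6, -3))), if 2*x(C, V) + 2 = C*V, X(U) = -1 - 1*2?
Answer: -160 + 240*I*√6 ≈ -160.0 + 587.88*I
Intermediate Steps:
X(U) = -3 (X(U) = -1 - 2 = -3)
G(I, n) = 3*√(-3 + n)
x(C, V) = -1 + C*V/2 (x(C, V) = -1 + (C*V)/2 = -1 + C*V/2)
(X(5) + x(4, -3))*(((4 - 2)*(-4))*(-2 + G(6, -3))) = (-3 + (-1 + (½)*4*(-3)))*(((4 - 2)*(-4))*(-2 + 3*√(-3 - 3))) = (-3 + (-1 - 6))*((2*(-4))*(-2 + 3*√(-6))) = (-3 - 7)*(-8*(-2 + 3*(I*√6))) = -(-80)*(-2 + 3*I*√6) = -10*(16 - 24*I*√6) = -160 + 240*I*√6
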